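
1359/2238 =453/746=   0.61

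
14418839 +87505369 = 101924208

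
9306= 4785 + 4521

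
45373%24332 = 21041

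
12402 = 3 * 4134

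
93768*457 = 42851976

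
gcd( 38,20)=2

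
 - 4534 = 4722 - 9256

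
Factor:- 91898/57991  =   - 2^1 *45949^1*57991^(- 1) 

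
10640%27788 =10640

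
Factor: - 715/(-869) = 5^1* 13^1*79^( - 1) = 65/79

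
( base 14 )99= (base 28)4n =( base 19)72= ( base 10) 135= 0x87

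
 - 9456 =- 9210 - 246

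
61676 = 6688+54988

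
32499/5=32499/5 =6499.80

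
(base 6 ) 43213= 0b1011100011001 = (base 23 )B42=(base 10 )5913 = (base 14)2225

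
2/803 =2/803 =0.00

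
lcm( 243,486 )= 486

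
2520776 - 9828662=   -7307886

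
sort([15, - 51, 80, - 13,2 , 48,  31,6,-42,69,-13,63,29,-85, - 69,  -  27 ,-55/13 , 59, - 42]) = [ - 85,- 69,-51, - 42, - 42,-27,-13  , -13,-55/13,2,6,15, 29,31, 48,59 , 63 , 69,80]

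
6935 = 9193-2258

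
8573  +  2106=10679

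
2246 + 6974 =9220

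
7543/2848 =2 + 1847/2848 = 2.65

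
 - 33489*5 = - 167445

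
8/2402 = 4/1201  =  0.00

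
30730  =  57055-26325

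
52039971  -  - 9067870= 61107841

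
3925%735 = 250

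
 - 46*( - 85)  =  3910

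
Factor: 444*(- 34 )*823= - 2^3*3^1*17^1*  37^1*823^1 = - 12424008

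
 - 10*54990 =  - 549900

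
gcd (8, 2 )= 2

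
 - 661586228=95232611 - 756818839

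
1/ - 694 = - 1/694 = - 0.00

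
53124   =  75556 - 22432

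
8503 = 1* 8503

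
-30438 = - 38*801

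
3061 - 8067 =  - 5006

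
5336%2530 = 276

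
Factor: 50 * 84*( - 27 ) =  - 113400 = - 2^3 * 3^4*5^2*7^1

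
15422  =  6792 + 8630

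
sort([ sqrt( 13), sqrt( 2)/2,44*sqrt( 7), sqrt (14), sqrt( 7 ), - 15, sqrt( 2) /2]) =[-15, sqrt( 2) /2,sqrt( 2 ) /2,sqrt( 7), sqrt( 13),sqrt (14),44*sqrt( 7)]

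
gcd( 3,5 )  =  1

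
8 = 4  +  4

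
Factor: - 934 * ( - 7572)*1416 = 10014303168 = 2^6  *3^2* 59^1*467^1*631^1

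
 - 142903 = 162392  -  305295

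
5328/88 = 666/11 =60.55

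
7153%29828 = 7153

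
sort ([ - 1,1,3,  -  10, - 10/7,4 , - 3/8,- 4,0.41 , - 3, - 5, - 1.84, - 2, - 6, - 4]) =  [ - 10, - 6, - 5, - 4, - 4, - 3, - 2, - 1.84,  -  10/7, - 1,-3/8 , 0.41, 1, 3, 4]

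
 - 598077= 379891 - 977968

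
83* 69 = 5727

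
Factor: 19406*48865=2^1 * 5^1*29^1*31^1*313^1*337^1 = 948274190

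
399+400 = 799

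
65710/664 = 98 +319/332 = 98.96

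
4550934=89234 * 51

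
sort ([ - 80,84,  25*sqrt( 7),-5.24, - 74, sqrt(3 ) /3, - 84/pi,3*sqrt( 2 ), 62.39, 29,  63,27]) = [ - 80 , - 74, - 84/pi, -5.24,sqrt( 3)/3,3 * sqrt( 2),27,29,  62.39, 63,25*sqrt(7), 84 ] 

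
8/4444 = 2/1111 = 0.00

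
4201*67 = 281467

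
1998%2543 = 1998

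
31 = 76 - 45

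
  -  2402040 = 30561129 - 32963169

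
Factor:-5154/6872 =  - 3/4= - 2^ (-2)*3^1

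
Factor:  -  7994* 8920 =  - 71306480 = -2^4*5^1 *7^1*223^1*571^1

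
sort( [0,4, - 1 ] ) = [ - 1,0,4 ] 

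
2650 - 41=2609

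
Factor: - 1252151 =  -1252151^1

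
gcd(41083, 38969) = 7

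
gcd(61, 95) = 1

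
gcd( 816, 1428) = 204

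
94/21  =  94/21 = 4.48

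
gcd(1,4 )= 1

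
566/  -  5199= -566/5199 =-0.11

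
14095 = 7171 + 6924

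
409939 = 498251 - 88312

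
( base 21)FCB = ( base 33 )6ae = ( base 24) bme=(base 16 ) 1ade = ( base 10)6878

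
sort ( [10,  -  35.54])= [ - 35.54, 10]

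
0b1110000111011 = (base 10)7227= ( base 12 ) 4223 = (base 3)100220200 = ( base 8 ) 16073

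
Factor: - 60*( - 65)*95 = 370500 = 2^2*3^1 *5^3 * 13^1*19^1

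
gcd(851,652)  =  1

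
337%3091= 337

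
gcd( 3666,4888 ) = 1222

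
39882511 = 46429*859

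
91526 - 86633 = 4893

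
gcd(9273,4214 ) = 1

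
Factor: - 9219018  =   - 2^1 * 3^1*719^1*2137^1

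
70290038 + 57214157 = 127504195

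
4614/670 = 2307/335= 6.89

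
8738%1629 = 593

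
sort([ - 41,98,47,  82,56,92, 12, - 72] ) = [ -72 , - 41, 12,47,  56, 82,92,98 ]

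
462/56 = 33/4=8.25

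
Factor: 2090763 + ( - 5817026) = -3726263 = - 59^1 * 137^1*461^1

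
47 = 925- 878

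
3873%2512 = 1361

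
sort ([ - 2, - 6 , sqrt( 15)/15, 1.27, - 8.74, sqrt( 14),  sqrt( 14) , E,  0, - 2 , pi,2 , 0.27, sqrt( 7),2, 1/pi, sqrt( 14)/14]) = [ - 8.74,  -  6,-2, - 2,0 , sqrt( 15)/15,sqrt( 14)/14,  0.27, 1/pi , 1.27,2,  2,  sqrt (7),E,pi,sqrt( 14), sqrt(14 )] 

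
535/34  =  15+ 25/34 = 15.74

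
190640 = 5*38128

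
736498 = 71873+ 664625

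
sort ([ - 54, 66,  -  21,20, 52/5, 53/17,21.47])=[- 54 , - 21,53/17,52/5, 20,21.47 , 66]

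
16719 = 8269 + 8450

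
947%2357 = 947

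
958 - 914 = 44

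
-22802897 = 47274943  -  70077840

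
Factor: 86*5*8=2^4*5^1 * 43^1 = 3440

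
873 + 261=1134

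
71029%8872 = 53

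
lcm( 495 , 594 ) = 2970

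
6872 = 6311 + 561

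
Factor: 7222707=3^2*802523^1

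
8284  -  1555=6729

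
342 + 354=696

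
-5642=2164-7806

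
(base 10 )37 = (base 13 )2b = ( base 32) 15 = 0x25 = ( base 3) 1101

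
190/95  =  2 = 2.00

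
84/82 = 1 + 1/41 = 1.02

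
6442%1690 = 1372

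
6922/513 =13 + 253/513 = 13.49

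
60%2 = 0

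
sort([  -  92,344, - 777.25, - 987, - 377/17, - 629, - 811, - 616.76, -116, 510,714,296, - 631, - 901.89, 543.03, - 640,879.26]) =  [ - 987, -901.89,-811, - 777.25, - 640, - 631,-629,-616.76, - 116, - 92, - 377/17, 296, 344,510, 543.03,714, 879.26 ] 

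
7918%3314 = 1290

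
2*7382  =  14764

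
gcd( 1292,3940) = 4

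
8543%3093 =2357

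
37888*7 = 265216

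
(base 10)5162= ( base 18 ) FGE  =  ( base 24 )8N2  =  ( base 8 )12052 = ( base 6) 35522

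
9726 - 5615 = 4111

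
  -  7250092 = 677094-7927186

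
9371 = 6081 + 3290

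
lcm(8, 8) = 8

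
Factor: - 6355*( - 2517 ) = 15995535 =3^1*5^1*31^1 * 41^1*839^1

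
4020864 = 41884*96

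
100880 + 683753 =784633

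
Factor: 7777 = 7^1*11^1 * 101^1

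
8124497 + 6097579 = 14222076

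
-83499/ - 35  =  83499/35 =2385.69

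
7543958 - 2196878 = 5347080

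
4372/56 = 1093/14 = 78.07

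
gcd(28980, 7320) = 60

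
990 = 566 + 424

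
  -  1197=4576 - 5773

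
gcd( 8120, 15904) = 56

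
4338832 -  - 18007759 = 22346591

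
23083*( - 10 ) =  - 230830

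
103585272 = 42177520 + 61407752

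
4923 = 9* 547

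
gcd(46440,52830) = 90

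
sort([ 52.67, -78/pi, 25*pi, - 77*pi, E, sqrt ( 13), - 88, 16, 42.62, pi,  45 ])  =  [ - 77*pi,  -  88,- 78/pi, E, pi, sqrt( 13 ),16,42.62, 45, 52.67, 25*pi]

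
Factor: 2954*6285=18565890 = 2^1*3^1 *5^1 * 7^1*211^1*419^1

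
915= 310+605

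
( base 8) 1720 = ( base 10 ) 976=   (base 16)3D0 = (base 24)1GG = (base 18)304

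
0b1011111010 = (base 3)1001020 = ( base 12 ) 536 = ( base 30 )pc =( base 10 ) 762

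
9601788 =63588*151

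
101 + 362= 463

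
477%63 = 36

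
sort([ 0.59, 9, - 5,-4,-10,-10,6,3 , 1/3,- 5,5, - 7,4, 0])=[-10,  -  10, - 7, - 5,- 5, - 4,0,1/3,0.59,3,4,5, 6,9]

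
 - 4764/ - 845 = 4764/845 = 5.64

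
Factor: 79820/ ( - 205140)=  - 3^ ( -1 )*263^( - 1)*307^1 = - 307/789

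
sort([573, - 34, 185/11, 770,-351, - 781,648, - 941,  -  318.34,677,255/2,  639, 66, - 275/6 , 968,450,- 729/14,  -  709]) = [-941, - 781,  -  709,- 351, - 318.34 ,-729/14, - 275/6, - 34,185/11,66,255/2,450,573,639,648,677, 770,968]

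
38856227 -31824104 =7032123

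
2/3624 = 1/1812 =0.00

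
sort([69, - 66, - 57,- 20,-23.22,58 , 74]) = [ - 66, - 57,- 23.22, - 20,58,  69,74]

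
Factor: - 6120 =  - 2^3*3^2*5^1*17^1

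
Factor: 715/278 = 2^( - 1)*5^1*11^1*13^1*139^( - 1)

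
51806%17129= 419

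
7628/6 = 1271  +  1/3 = 1271.33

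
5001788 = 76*65813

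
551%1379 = 551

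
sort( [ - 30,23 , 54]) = [-30, 23,54]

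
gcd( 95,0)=95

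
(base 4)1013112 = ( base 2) 1000111010110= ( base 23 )8EC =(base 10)4566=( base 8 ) 10726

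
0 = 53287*0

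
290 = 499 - 209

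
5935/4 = 5935/4 = 1483.75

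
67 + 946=1013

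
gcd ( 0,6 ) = 6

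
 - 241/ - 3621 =241/3621 = 0.07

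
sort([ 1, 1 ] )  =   [1,1 ]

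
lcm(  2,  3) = 6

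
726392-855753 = -129361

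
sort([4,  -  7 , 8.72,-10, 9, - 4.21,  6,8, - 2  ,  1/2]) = [ - 10,-7, - 4.21,- 2,1/2, 4,6,8, 8.72, 9 ]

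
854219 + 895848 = 1750067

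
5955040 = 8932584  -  2977544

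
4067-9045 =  - 4978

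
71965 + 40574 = 112539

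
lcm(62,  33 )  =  2046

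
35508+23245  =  58753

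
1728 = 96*18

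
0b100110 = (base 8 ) 46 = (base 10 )38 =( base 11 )35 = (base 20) 1i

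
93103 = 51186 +41917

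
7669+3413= 11082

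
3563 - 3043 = 520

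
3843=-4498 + 8341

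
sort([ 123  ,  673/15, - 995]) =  [ - 995, 673/15, 123 ] 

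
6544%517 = 340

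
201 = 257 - 56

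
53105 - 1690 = 51415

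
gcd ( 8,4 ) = 4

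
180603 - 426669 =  - 246066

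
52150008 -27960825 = 24189183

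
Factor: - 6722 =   -  2^1 * 3361^1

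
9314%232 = 34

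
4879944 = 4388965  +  490979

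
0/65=0 = 0.00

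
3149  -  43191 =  - 40042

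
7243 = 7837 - 594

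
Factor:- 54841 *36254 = - 2^1*173^1*317^1*18127^1=- 1988205614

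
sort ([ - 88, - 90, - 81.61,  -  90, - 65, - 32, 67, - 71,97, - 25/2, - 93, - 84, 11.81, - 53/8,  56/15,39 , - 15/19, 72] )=[ - 93, - 90, - 90, - 88 , - 84, - 81.61, - 71, - 65,  -  32,  -  25/2, - 53/8, - 15/19, 56/15, 11.81, 39,67,  72,  97]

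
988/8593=76/661 = 0.11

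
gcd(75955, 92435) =5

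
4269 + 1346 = 5615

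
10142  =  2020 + 8122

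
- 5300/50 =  - 106 =-106.00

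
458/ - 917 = - 1 + 459/917 = -0.50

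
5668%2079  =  1510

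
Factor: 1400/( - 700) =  - 2   =  - 2^1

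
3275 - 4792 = - 1517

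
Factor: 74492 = 2^2*11^1*1693^1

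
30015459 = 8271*3629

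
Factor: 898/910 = 449/455=5^(  -  1 )*7^(-1) * 13^ ( - 1)*449^1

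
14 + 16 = 30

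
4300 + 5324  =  9624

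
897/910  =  69/70 = 0.99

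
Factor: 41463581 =41463581^1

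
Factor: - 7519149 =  - 3^5*11^1*29^1*97^1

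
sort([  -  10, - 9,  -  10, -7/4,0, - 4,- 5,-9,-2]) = [  -  10, - 10,  -  9,  -  9,-5, - 4, - 2 , -7/4,0] 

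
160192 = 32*5006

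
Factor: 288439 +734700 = 13^1*211^1*373^1 = 1023139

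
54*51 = 2754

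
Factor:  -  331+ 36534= 36203 = 41^1 * 883^1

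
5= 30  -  25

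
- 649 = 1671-2320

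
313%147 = 19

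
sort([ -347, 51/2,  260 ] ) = [ - 347, 51/2,260]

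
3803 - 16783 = -12980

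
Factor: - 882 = - 2^1*3^2*7^2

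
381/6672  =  127/2224 =0.06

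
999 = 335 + 664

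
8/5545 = 8/5545  =  0.00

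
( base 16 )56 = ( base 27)35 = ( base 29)2s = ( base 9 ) 105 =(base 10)86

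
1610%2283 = 1610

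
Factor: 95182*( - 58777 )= - 2^1*53^1*1109^1*47591^1 = - 5594512414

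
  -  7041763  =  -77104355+70062592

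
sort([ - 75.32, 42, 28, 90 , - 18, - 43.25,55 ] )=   [ - 75.32,  -  43.25, - 18, 28,42,  55, 90 ] 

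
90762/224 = 405+3/16=405.19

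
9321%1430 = 741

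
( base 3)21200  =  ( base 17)c3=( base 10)207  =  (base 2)11001111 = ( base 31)6L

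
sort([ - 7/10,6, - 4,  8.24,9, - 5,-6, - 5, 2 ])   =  [-6,-5,  -  5, - 4, - 7/10,2, 6, 8.24, 9]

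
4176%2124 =2052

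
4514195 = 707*6385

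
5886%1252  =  878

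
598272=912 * 656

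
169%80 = 9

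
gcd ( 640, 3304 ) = 8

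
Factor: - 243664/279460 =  - 388/445 = - 2^2*5^( - 1 )*89^( - 1 ) *97^1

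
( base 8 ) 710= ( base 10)456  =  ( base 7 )1221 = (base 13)291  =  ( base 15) 206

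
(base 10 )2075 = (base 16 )81B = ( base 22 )467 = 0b100000011011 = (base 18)675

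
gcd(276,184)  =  92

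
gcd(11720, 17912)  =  8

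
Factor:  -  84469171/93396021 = - 3^ ( - 1)*1321^( -1)*23567^( - 1)*84469171^1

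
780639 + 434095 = 1214734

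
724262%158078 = 91950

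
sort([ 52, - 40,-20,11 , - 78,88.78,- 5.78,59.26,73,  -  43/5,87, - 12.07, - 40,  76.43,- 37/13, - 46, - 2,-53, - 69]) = [ - 78, - 69, - 53, - 46, - 40 , - 40,-20, - 12.07, - 43/5, - 5.78, - 37/13, - 2, 11,  52,59.26, 73 , 76.43,87,88.78 ]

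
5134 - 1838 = 3296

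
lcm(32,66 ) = 1056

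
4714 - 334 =4380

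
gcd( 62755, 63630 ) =35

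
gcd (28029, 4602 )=3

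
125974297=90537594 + 35436703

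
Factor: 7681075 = 5^2 * 307243^1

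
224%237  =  224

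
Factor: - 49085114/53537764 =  - 24542557/26768882= - 2^(- 1)*7^(- 1) * 13^1*61^1 * 30949^1*1912063^( - 1) 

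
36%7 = 1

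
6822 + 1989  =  8811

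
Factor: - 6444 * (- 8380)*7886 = 425849677920= 2^5*3^2*5^1*179^1*419^1*3943^1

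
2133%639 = 216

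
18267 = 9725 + 8542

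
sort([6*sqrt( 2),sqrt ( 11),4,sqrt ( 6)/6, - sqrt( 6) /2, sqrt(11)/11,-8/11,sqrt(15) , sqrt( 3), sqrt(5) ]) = [ - sqrt(6)/2 , - 8/11, sqrt( 11)/11,sqrt( 6)/6,sqrt( 3),sqrt(5), sqrt( 11) , sqrt(15), 4, 6*sqrt( 2) ]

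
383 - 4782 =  - 4399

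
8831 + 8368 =17199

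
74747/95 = 786  +  77/95 =786.81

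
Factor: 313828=2^2 * 67^1*1171^1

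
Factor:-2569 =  - 7^1*367^1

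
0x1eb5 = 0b1111010110101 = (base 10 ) 7861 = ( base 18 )164D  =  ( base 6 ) 100221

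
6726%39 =18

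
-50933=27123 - 78056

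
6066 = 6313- 247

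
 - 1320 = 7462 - 8782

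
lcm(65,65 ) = 65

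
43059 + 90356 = 133415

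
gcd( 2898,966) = 966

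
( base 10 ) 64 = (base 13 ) 4C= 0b1000000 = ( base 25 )2e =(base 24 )2g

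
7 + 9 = 16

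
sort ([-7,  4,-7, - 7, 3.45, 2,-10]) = [ - 10 ,  -  7,-7, - 7 , 2,3.45,  4]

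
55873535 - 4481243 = 51392292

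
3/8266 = 3/8266 = 0.00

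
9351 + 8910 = 18261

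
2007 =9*223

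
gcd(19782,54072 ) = 18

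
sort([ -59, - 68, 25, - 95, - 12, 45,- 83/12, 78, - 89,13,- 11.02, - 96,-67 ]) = [-96, - 95, -89, - 68, - 67,  -  59, - 12, - 11.02, - 83/12, 13, 25 , 45, 78]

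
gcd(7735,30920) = 5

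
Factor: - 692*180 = -124560 = - 2^4*3^2*5^1*173^1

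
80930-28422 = 52508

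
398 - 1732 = -1334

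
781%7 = 4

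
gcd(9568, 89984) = 32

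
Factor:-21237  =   - 3^1*7079^1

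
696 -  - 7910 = 8606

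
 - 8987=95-9082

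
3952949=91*43439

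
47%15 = 2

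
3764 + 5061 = 8825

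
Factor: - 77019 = -3^1*25673^1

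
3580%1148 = 136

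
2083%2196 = 2083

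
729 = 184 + 545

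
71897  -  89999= - 18102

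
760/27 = 28 + 4/27 = 28.15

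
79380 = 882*90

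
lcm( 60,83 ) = 4980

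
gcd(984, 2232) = 24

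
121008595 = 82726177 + 38282418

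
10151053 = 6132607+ 4018446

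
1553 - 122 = 1431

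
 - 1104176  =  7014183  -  8118359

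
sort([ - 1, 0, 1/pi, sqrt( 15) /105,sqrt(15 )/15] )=[  -  1,0,sqrt(15 )/105,sqrt(15 ) /15, 1/pi ] 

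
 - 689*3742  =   - 2578238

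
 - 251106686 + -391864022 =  - 642970708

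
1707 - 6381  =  -4674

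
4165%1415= 1335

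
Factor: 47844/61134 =2^1*3^2*23^ ( - 1) = 18/23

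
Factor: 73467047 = 17^1*313^1*13807^1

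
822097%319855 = 182387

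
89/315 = 89/315 = 0.28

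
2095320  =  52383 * 40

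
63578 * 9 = 572202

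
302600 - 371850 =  - 69250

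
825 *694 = 572550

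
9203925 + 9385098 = 18589023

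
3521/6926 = 3521/6926 = 0.51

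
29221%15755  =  13466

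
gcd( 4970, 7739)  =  71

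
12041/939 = 12+773/939= 12.82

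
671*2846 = 1909666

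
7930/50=793/5  =  158.60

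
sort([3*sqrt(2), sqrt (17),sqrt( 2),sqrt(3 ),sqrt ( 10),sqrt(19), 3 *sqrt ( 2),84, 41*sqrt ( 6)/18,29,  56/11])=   [ sqrt(2 ), sqrt( 3),sqrt(10), sqrt (17), 3*sqrt( 2),3 * sqrt( 2), sqrt(19),56/11, 41*sqrt( 6) /18, 29,84 ]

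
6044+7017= 13061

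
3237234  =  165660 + 3071574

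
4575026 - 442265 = 4132761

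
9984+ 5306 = 15290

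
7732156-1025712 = 6706444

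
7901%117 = 62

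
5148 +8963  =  14111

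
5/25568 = 5/25568 = 0.00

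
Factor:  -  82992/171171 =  - 16/33  =  - 2^4 * 3^( -1 )*11^( - 1) 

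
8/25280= 1/3160 = 0.00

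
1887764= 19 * 99356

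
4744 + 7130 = 11874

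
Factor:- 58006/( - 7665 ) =2^1*3^( -1 )*5^( - 1) *7^( - 1 )*13^1*23^1 * 73^( - 1)*97^1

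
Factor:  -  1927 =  - 41^1 * 47^1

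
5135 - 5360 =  - 225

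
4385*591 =2591535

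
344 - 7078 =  - 6734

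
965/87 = 11  +  8/87 = 11.09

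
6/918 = 1/153 = 0.01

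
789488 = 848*931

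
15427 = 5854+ 9573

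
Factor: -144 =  - 2^4*3^2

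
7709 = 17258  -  9549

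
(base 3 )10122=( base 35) 2S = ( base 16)62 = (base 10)98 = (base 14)70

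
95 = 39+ 56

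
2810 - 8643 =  - 5833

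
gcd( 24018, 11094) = 6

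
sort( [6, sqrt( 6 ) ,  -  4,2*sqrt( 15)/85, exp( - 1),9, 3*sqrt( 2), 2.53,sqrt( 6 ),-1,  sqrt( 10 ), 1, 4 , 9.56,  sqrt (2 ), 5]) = [ - 4, - 1, 2*sqrt( 15) /85, exp(-1 )  ,  1,sqrt (2), sqrt(6), sqrt( 6 ), 2.53 , sqrt ( 10 ), 4, 3*sqrt(2 ), 5,6,9,9.56]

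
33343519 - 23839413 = 9504106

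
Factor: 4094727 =3^1*7^1*13^1*53^1*283^1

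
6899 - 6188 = 711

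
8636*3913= 33792668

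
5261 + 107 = 5368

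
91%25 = 16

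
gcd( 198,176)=22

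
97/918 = 97/918 = 0.11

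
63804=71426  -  7622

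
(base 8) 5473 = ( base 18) 8fd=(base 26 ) 46f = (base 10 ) 2875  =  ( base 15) CBA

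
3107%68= 47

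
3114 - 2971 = 143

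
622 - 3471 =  - 2849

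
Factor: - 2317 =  - 7^1 * 331^1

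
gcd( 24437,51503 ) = 1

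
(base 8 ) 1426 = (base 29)r7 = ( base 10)790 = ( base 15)37a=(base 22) 1DK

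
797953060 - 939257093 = -141304033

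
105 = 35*3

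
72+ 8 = 80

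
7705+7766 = 15471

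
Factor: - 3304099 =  - 3304099^1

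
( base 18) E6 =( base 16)102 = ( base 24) ai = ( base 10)258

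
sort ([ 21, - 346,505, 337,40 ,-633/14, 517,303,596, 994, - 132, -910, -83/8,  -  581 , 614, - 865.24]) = [ - 910, - 865.24, - 581, - 346 , - 132, - 633/14,-83/8 , 21, 40, 303,  337,505, 517,  596,  614 , 994 ]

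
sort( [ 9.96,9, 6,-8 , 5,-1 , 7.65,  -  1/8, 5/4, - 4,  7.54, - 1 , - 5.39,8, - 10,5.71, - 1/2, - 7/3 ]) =[-10,-8, - 5.39, - 4, -7/3 ,  -  1, - 1,-1/2,-1/8,5/4, 5,5.71,  6,7.54, 7.65,8,9,9.96 ]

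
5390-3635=1755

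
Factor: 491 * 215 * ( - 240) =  - 25335600=-2^4*3^1 * 5^2*43^1 * 491^1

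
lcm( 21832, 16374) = 65496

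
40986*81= 3319866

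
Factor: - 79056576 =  - 2^6 * 3^2*137251^1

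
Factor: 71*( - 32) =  - 2272= - 2^5*71^1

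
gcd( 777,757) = 1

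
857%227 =176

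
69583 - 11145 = 58438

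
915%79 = 46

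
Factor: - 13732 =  -2^2*3433^1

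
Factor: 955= 5^1* 191^1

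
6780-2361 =4419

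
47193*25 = 1179825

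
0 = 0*352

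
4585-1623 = 2962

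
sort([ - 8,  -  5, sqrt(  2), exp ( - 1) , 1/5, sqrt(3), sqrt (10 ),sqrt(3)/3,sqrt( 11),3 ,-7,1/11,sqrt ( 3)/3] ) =[ - 8,  -  7, - 5, 1/11 , 1/5, exp( - 1 ),sqrt ( 3 )/3 , sqrt(3)/3, sqrt ( 2 ), sqrt(3 ), 3,  sqrt(10), sqrt( 11)]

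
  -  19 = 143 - 162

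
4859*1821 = 8848239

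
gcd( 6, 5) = 1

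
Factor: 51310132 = 2^2*457^1 * 28069^1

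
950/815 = 1+27/163 =1.17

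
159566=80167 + 79399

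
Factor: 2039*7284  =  14852076  =  2^2 * 3^1*607^1*2039^1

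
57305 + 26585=83890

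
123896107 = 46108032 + 77788075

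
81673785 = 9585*8521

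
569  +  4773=5342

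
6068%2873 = 322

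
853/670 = 853/670 = 1.27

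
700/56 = 25/2  =  12.50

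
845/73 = 11 + 42/73   =  11.58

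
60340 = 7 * 8620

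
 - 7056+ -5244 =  - 12300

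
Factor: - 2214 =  - 2^1*3^3*41^1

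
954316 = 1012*943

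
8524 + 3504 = 12028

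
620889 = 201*3089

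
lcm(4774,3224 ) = 248248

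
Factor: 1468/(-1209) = -2^2*3^( - 1)*13^( - 1)*31^ ( - 1 ) * 367^1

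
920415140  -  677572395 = 242842745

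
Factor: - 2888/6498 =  - 2^2*3^( - 2) = - 4/9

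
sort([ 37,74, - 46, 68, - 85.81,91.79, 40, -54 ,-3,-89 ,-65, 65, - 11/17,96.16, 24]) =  [ - 89, - 85.81, - 65,-54,  -  46,-3,-11/17,24 , 37,40,  65,68,74,91.79,96.16]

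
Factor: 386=2^1*193^1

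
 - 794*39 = -30966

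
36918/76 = 485 + 29/38= 485.76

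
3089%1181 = 727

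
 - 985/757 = -2 +529/757 = - 1.30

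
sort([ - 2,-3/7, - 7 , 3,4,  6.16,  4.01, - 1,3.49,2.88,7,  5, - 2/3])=[ - 7 , - 2, - 1, - 2/3, - 3/7, 2.88,3,3.49,4, 4.01,  5, 6.16 , 7 ]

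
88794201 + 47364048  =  136158249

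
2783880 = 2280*1221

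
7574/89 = 85 + 9/89 =85.10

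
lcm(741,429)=8151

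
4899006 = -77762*( - 63)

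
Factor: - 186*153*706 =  - 20091348=-  2^2 * 3^3 * 17^1*31^1*353^1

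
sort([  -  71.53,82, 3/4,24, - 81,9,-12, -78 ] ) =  [ - 81 , - 78,-71.53, - 12, 3/4,9,24,  82]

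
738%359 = 20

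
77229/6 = 12871 + 1/2 = 12871.50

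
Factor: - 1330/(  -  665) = 2^1 = 2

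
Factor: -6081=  - 3^1*2027^1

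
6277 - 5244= 1033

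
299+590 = 889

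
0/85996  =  0 = 0.00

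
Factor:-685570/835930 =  - 383^1*467^( - 1 )  =  -383/467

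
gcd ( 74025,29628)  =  9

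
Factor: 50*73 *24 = 87600 = 2^4*3^1 * 5^2*73^1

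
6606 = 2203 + 4403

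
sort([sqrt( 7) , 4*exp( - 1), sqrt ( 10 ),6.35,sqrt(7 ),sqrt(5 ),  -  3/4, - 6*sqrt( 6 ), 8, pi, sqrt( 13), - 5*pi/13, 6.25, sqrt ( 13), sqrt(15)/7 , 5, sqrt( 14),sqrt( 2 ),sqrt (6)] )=[ - 6*sqrt( 6),-5*pi/13,  -  3/4, sqrt( 15)/7,  sqrt( 2), 4*exp(- 1), sqrt( 5 ), sqrt ( 6), sqrt( 7 ),sqrt( 7),pi, sqrt( 10 ),sqrt(13 ), sqrt ( 13), sqrt( 14 ), 5, 6.25,6.35, 8]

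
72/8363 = 72/8363 = 0.01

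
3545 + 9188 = 12733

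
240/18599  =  240/18599 = 0.01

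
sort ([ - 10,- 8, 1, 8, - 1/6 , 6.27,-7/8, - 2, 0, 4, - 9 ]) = [-10, - 9, - 8, - 2, - 7/8, - 1/6,0, 1, 4, 6.27, 8]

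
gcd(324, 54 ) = 54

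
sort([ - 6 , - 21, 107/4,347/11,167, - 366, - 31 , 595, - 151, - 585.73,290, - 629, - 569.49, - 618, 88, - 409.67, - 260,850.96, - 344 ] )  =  [-629,  -  618,-585.73, - 569.49, - 409.67, - 366, - 344, - 260, -151, - 31,  -  21, - 6, 107/4,347/11, 88, 167,290, 595,850.96] 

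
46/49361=46/49361 = 0.00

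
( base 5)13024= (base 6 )4410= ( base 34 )ts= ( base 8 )1766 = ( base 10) 1014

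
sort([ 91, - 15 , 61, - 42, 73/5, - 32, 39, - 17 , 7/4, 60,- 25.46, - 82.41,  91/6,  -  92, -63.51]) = [ - 92,-82.41, - 63.51, - 42,-32, - 25.46, - 17, - 15 , 7/4, 73/5, 91/6,  39 , 60, 61,91]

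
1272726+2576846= 3849572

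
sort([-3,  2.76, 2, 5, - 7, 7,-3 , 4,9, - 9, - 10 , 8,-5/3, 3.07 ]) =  [-10, - 9,-7, -3,-3,-5/3 , 2, 2.76,  3.07, 4,5 , 7, 8, 9 ] 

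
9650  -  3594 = 6056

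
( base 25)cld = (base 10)8038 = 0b1111101100110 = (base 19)1351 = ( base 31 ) 8b9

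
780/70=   11 + 1/7= 11.14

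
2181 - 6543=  - 4362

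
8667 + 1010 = 9677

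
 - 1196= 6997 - 8193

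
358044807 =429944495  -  71899688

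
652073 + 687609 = 1339682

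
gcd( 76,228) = 76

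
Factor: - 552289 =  - 79^1*6991^1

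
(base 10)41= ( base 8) 51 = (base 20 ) 21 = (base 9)45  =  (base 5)131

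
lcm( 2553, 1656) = 61272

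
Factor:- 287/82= - 7/2 =-2^( - 1)*7^1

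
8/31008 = 1/3876 = 0.00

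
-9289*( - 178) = 1653442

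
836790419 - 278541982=558248437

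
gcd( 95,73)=1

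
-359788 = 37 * (  -  9724) 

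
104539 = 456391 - 351852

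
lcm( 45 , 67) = 3015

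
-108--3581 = 3473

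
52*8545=444340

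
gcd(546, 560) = 14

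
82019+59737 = 141756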